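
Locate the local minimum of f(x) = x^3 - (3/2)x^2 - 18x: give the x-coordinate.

3

f'(x) = 3x^2 - 3x - 18 = 0 at x = -2, 3.
f''(x) = 6x - 3. f''(-2) = -15 < 0 ⇒ local maximum; f''(3) = 15 > 0 ⇒ local minimum.
The local minimum is f(3) = -81/2.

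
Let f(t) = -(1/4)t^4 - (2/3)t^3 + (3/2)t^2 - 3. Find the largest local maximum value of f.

33/4

f'(t) = -t^3 - 2t^2 + 3t. Setting f'(t) = 0 gives t ∈ {-3, 0, 1}.
f''(t) = -3t^2 - 4t + 3. f''(-3) = -12 < 0 ⇒ local maximum; f''(0) = 3 > 0 ⇒ local minimum; f''(1) = -4 < 0 ⇒ local maximum.
So the largest local maximum value is f(-3) = 33/4.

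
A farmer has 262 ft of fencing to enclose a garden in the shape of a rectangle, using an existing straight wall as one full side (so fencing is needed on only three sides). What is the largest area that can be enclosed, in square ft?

Let the sides perpendicular to the wall have length x and the parallel side y, so 2x + y = 262 and the area is A = xy = x(262 − 2x).
A'(x) = 262 − 4x = 0 gives x = 131/2, and A''(x) = −4 < 0 confirms a maximum.
Then y = 262 − 2·131/2 = 131 and A = 17161/2.

17161/2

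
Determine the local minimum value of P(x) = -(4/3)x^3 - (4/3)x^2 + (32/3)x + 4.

-12

Critical points: P'(x) = -4x^2 - (8/3)x + 32/3 vanishes at x = -2, 4/3.
Second-derivative test with P''(x) = -8x - 8/3: P''(-2) = 40/3 > 0 ⇒ local minimum; P''(4/3) = -40/3 < 0 ⇒ local maximum.
So the local minimum value is P(-2) = -12.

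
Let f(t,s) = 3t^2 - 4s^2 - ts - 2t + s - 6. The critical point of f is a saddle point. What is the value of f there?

-309/49

∂f/∂t = 6t - s - 2 = 0 and ∂f/∂s = -t - 8s + 1 = 0, so (t, s) = (17/49, 4/49).
The Hessian has f_{tt} = 6, f_{ss} = -8, f_{ts} = -1, giving D = -49 < 0, so the point is a saddle point.
f(17/49, 4/49) = -309/49.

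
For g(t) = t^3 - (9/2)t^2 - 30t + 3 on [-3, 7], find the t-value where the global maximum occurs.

Differentiating, g'(t) = 3t^2 - 9t - 30; which vanishes at t = -2 and t = 5.
Candidates: g(-3) = 51/2, g(-2) = 37, g(5) = -269/2, g(7) = -169/2.
The maximum over the interval is 37, attained at t = -2.

-2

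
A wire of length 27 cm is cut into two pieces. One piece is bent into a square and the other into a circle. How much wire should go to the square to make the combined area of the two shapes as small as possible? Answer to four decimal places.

15.1227

Let x be the length used for the square. Square side x/4; circle radius (27−x)/(2π).
A(x) = (x/4)² + π·((27−x)/(2π))² = x²/16 + (27−x)²/(4π) for 0 ≤ x ≤ 27. A'(x) = x/8 − (27−x)/(2π) = 0 gives x = 4·27/(π+4) ≈ 15.1227.
A'' = 1/8 + 1/(2π) > 0, so this gives the minimum combined area; x ≈ 15.1227 cm to the square.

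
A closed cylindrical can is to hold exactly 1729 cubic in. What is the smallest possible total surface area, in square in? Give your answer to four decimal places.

797.4642

With radius r and height h, πr²h = 1729 so h = 1729/(πr²), and S(r) = 2πr² + 2πrh = 2πr² + 2·1729/r.
S'(r) = 4πr − 2·1729/r² = 0 ⇒ r³ = 1729/(2π), so r ≈ 6.5044 and h = 2r ≈ 13.0087.
S''(r) = 4π + 4·1729/r³ > 0, so this is the minimum; S ≈ 797.4642.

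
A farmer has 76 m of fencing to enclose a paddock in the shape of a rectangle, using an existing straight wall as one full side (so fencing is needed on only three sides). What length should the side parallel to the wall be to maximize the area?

38

Let the sides perpendicular to the wall have length x and the parallel side y, so 2x + y = 76 and the area is A = xy = x(76 − 2x).
A'(x) = 76 − 4x = 0 gives x = 19, and A''(x) = −4 < 0 confirms a maximum.
Then y = 76 − 2·19 = 38 and A = 722.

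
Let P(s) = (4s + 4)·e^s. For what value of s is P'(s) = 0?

-2

By the product rule, P'(s) = (4s + 8)·e^s. Since e^s > 0, the only critical point is s = -2.
P''(-2) has the same sign as 4 > 0, so this is a local minimum.
P(-2) = (-4)·e^(-2) ≈ -0.5413.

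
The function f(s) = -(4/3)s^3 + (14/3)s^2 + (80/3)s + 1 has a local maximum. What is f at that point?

97

Critical points: f'(s) = -4s^2 + (28/3)s + 80/3 vanishes at s = -5/3, 4.
Second-derivative test with f''(s) = -8s + 28/3: f''(-5/3) = 68/3 > 0 ⇒ local minimum; f''(4) = -68/3 < 0 ⇒ local maximum.
The local maximum is f(4) = 97.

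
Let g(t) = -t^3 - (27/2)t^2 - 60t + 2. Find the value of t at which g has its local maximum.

Critical points: g'(t) = -3t^2 - 27t - 60 vanishes at t = -5, -4.
Second-derivative test with g''(t) = -6t - 27: g''(-5) = 3 > 0 ⇒ local minimum; g''(-4) = -3 < 0 ⇒ local maximum.
Thus g has its local maximum at t = -4, with value 90.

-4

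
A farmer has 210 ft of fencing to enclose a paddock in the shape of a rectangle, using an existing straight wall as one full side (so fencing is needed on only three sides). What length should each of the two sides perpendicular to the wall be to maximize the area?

Let the sides perpendicular to the wall have length x and the parallel side y, so 2x + y = 210 and the area is A = xy = x(210 − 2x).
A'(x) = 210 − 4x = 0 gives x = 105/2, and A''(x) = −4 < 0 confirms a maximum.
Then y = 210 − 2·105/2 = 105 and A = 11025/2.

105/2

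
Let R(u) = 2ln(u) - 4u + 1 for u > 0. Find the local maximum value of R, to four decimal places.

R'(u) = 2/u − 4 = 0 gives u = 1/2.
R''(u) = -2/u², which is negative for u > 0, so this is a local maximum.
R(1/2) = 2·ln(1/2) - 2 + 1 ≈ -2.3863.

-2.3863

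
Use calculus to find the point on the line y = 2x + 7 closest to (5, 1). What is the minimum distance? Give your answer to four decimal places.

7.1554

Minimize D(x)^2 = (x - 5)^2 + (2x + 6)^2.
d/dx[D^2] = 2(x - 5) + 2·2·(2x + 6) = 0 ⇒ x = -7/5.
Then y = 21/5 and the distance is √(256/5) ≈ 7.1554.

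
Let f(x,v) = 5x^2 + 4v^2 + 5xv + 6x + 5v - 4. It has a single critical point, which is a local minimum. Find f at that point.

-339/55

∂f/∂x = 10x + 5v + 6 = 0 and ∂f/∂v = 5x + 8v + 5 = 0, so (x, v) = (-23/55, -4/11).
The Hessian has f_{xx} = 10, f_{vv} = 8, f_{xv} = 5, giving D = 55 > 0 with f_{xx} > 0, so the point is a local minimum.
f(-23/55, -4/11) = -339/55.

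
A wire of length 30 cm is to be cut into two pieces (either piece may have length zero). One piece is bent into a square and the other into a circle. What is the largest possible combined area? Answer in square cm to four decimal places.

Let x be the length used for the square. Square side x/4; circle radius (30−x)/(2π).
A(x) = (x/4)² + π·((30−x)/(2π))² = x²/16 + (30−x)²/(4π) for 0 ≤ x ≤ 30. A'(x) = x/8 − (30−x)/(2π) = 0 gives x = 4·30/(π+4) ≈ 16.8030.
A'' > 0, so the interior critical point is a minimum; the maximum is at an endpoint. A(0) = 71.6197 and A(30) = 56.2500, so the largest area is 71.6197.

71.6197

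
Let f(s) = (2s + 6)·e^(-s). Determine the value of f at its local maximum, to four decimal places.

By the product rule, f'(s) = (-2s - 4)·e^(-s). Since e^(-s) > 0, the only critical point is s = -2.
f''(-2) has the same sign as -2 < 0, so this is a local maximum.
f(-2) = (2)·e^(2) ≈ 14.7781.

14.7781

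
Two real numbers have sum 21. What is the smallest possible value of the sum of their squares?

With a + b = 21, a^2 + b^2 = a^2 + (21 − a)^2.
The derivative 2a − 2(21 − a) = 4a − 42 vanishes at a = 21/2; second derivative 4 > 0, a minimum.
The minimum is 2·(21/2)^2 = 441/2.

441/2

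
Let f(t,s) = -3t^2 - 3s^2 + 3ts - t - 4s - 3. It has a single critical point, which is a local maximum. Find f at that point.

-2/3

∂f/∂t = -6t + 3s - 1 = 0 and ∂f/∂s = 3t - 6s - 4 = 0, so (t, s) = (-2/3, -1).
The Hessian has f_{tt} = -6, f_{ss} = -6, f_{ts} = 3, giving D = 27 > 0 with f_{tt} < 0, so the point is a local maximum.
f(-2/3, -1) = -2/3.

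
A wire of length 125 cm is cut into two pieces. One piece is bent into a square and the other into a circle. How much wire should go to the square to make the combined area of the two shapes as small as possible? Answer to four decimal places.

Let x be the length used for the square. Square side x/4; circle radius (125−x)/(2π).
A(x) = (x/4)² + π·((125−x)/(2π))² = x²/16 + (125−x)²/(4π) for 0 ≤ x ≤ 125. A'(x) = x/8 − (125−x)/(2π) = 0 gives x = 4·125/(π+4) ≈ 70.0124.
A'' = 1/8 + 1/(2π) > 0, so this gives the minimum combined area; x ≈ 70.0124 cm to the square.

70.0124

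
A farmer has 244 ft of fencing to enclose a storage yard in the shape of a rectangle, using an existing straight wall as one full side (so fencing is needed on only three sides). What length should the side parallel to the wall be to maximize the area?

Let the sides perpendicular to the wall have length x and the parallel side y, so 2x + y = 244 and the area is A = xy = x(244 − 2x).
A'(x) = 244 − 4x = 0 gives x = 61, and A''(x) = −4 < 0 confirms a maximum.
Then y = 244 − 2·61 = 122 and A = 7442.

122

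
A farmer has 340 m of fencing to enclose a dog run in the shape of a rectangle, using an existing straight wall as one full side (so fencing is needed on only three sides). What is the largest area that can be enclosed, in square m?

Let the sides perpendicular to the wall have length x and the parallel side y, so 2x + y = 340 and the area is A = xy = x(340 − 2x).
A'(x) = 340 − 4x = 0 gives x = 85, and A''(x) = −4 < 0 confirms a maximum.
Then y = 340 − 2·85 = 170 and A = 14450.

14450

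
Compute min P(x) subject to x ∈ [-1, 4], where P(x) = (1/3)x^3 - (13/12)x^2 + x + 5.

31/12

P'(x) = x^2 - (13/6)x + 1, which vanishes at x = 2/3 and x = 3/2.
Compare values at every candidate in [-1, 4]: P(-1) = 31/12,  P(2/3) = 428/81,  P(3/2) = 83/16,  P(4) = 13.
So the minimum is P(-1) = 31/12.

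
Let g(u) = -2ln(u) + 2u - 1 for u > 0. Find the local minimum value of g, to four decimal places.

g'(u) = -2/u + 2 = 0 gives u = 1.
g''(u) = 2/u², which is positive for u > 0, so this is a local minimum.
g(1) = -2·ln(1) + 2 - 1 ≈ 1.0000.

1.0000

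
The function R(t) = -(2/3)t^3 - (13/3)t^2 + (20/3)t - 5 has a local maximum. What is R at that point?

R'(t) = -2t^2 - (26/3)t + 20/3 = 0 at t = -5, 2/3.
Second-derivative test with R''(t) = -4t - 26/3: R''(-5) = 34/3 > 0 ⇒ local minimum; R''(2/3) = -34/3 < 0 ⇒ local maximum.
Thus R has its local maximum at t = 2/3, with value -217/81.

-217/81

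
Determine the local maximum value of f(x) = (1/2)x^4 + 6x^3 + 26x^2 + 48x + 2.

f'(x) = 2x^3 + 18x^2 + 52x + 48. Setting f'(x) = 0 gives x ∈ {-4, -3, -2}.
f''(x) = 6x^2 + 36x + 52. f''(-4) = 4 > 0 ⇒ local minimum; f''(-3) = -2 < 0 ⇒ local maximum; f''(-2) = 4 > 0 ⇒ local minimum.
So the local maximum value is f(-3) = -59/2.

-59/2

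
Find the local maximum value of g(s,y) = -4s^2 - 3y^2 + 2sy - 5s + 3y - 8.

-271/44

∂g/∂s = -8s + 2y - 5 = 0 and ∂g/∂y = 2s - 6y + 3 = 0, so (s, y) = (-6/11, 7/22).
The Hessian has g_{ss} = -8, g_{yy} = -6, g_{sy} = 2, giving D = 44 > 0 with g_{ss} < 0, so the point is a local maximum.
g(-6/11, 7/22) = -271/44.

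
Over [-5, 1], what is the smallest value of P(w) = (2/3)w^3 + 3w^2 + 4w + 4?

-73/3

P'(w) = 2w^2 + 6w + 4, which vanishes at w = -2 and w = -1.
Evaluating at the critical points and endpoints: P(-5) = -73/3,  P(-2) = 8/3,  P(-1) = 7/3,  P(1) = 35/3.
So the minimum is P(-5) = -73/3.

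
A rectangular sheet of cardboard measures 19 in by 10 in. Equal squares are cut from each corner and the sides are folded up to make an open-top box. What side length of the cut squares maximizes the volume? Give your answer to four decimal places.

2.0897

With cut size x, the volume is V(x) = x(19 − 2x)(10 − 2x) for 0 < x < 5.
V'(x) = 12x^2 − 116x + 190. Setting V'(x) = 0 gives x ≈ 2.0897 (the root in (0, 5)).
V''(x) = 24x − 116 is negative there, so this is the maximum; V ≈ 180.2675.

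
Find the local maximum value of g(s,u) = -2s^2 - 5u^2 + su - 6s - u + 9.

∂g/∂s = -4s + u - 6 = 0 and ∂g/∂u = s - 10u - 1 = 0, so (s, u) = (-61/39, -10/39).
The Hessian has g_{ss} = -4, g_{uu} = -10, g_{su} = 1, giving D = 39 > 0 with g_{ss} < 0, so the point is a local maximum.
g(-61/39, -10/39) = 539/39.

539/39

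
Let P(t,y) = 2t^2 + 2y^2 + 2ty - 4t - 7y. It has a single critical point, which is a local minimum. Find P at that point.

∂P/∂t = 4t + 2y - 4 = 0 and ∂P/∂y = 2t + 4y - 7 = 0, so (t, y) = (1/6, 5/3).
The Hessian has P_{tt} = 4, P_{yy} = 4, P_{ty} = 2, giving D = 12 > 0 with P_{tt} > 0, so the point is a local minimum.
P(1/6, 5/3) = -37/6.

-37/6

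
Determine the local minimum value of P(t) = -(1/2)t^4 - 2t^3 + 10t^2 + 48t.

-48

P'(t) = -2t^3 - 6t^2 + 20t + 48 = 0 at t = -4, -2, 3.
P''(t) = -6t^2 - 12t + 20. P''(-4) = -28 < 0 ⇒ local maximum; P''(-2) = 20 > 0 ⇒ local minimum; P''(3) = -70 < 0 ⇒ local maximum.
So the local minimum value is P(-2) = -48.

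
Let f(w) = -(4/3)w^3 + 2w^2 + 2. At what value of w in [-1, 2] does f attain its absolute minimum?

2

Differentiating, f'(w) = -4w^2 + 4w; which vanishes at w = 0 and w = 1.
Candidates: f(-1) = 16/3; f(0) = 2; f(1) = 8/3; f(2) = -2/3.
The minimum over the interval is -2/3, attained at w = 2.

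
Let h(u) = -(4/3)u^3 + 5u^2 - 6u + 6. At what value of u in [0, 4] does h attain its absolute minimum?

4

h'(u) = -4u^2 + 10u - 6, which vanishes at u = 1 and u = 3/2.
Evaluating at the critical points and endpoints: h(0) = 6,  h(1) = 11/3,  h(3/2) = 15/4,  h(4) = -70/3.
The minimum over the interval is -70/3, attained at u = 4.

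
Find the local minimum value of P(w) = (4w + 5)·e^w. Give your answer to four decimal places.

-0.4216

Differentiating with the product rule gives P'(w) = (4w + 9)·e^w. Since e^w > 0, the only critical point is w = -9/4.
P''(-9/4) has the same sign as 4 > 0, so this is a local minimum.
P(-9/4) = (-4)·e^(-9/4) ≈ -0.4216.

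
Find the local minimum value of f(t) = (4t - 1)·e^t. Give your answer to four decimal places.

f'(t) = 4·e^t + (4t - 1)·1·e^t = (4t + 3)·e^t. Since e^t > 0, the only critical point is t = -3/4.
f''(-3/4) has the same sign as 4 > 0, so this is a local minimum.
f(-3/4) = (-4)·e^(-3/4) ≈ -1.8895.

-1.8895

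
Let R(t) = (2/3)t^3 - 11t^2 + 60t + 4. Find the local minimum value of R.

112

Critical points: R'(t) = 2t^2 - 22t + 60 vanishes at t = 5, 6.
Since R''(t) = 4t - 22, we get R''(5) = -2 < 0 ⇒ local maximum; R''(6) = 2 > 0 ⇒ local minimum.
The local minimum is R(6) = 112.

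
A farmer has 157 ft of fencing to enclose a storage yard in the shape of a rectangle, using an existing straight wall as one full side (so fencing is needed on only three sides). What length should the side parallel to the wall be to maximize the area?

Let the sides perpendicular to the wall have length x and the parallel side y, so 2x + y = 157 and the area is A = xy = x(157 − 2x).
A'(x) = 157 − 4x = 0 gives x = 157/4, and A''(x) = −4 < 0 confirms a maximum.
Then y = 157 − 2·157/4 = 157/2 and A = 24649/8.

157/2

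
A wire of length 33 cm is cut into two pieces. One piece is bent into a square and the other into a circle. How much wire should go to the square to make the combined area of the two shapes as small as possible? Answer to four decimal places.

18.4833

Let x be the length used for the square. Square side x/4; circle radius (33−x)/(2π).
A(x) = (x/4)² + π·((33−x)/(2π))² = x²/16 + (33−x)²/(4π) for 0 ≤ x ≤ 33. A'(x) = x/8 − (33−x)/(2π) = 0 gives x = 4·33/(π+4) ≈ 18.4833.
A'' = 1/8 + 1/(2π) > 0, so this gives the minimum combined area; x ≈ 18.4833 cm to the square.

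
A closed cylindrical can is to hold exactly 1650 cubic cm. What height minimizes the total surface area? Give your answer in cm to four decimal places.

12.8075

With radius r and height h, πr²h = 1650 so h = 1650/(πr²), and S(r) = 2πr² + 2πrh = 2πr² + 2·1650/r.
S'(r) = 4πr − 2·1650/r² = 0 ⇒ r³ = 1650/(2π), so r ≈ 6.4038 and h = 2r ≈ 12.8075.
S''(r) = 4π + 4·1650/r³ > 0, so this is the minimum; S ≈ 772.9840.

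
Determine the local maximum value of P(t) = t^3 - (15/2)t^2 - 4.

-4

Critical points: P'(t) = 3t^2 - 15t vanishes at t = 0, 5.
Second-derivative test with P''(t) = 6t - 15: P''(0) = -15 < 0 ⇒ local maximum; P''(5) = 15 > 0 ⇒ local minimum.
The local maximum is P(0) = -4.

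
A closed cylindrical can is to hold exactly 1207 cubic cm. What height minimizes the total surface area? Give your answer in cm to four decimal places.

With radius r and height h, πr²h = 1207 so h = 1207/(πr²), and S(r) = 2πr² + 2πrh = 2πr² + 2·1207/r.
S'(r) = 4πr − 2·1207/r² = 0 ⇒ r³ = 1207/(2π), so r ≈ 5.7700 and h = 2r ≈ 11.5400.
S''(r) = 4π + 4·1207/r³ > 0, so this is the minimum; S ≈ 627.5563.

11.5400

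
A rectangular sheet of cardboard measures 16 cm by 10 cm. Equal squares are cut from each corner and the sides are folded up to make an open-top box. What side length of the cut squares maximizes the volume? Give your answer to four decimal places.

2.0000

With cut size x, the volume is V(x) = x(16 − 2x)(10 − 2x) for 0 < x < 5.
V'(x) = 12x^2 − 104x + 160. Setting V'(x) = 0 gives x ≈ 2.0000 (the root in (0, 5)).
V''(x) = 24x − 104 is negative there, so this is the maximum; V ≈ 144.0000.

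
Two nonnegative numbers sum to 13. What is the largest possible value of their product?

With x + y = 13, the product is P(x) = x(13 − x).
P'(x) = 13 − 2x = 0 gives x = 13/2; P'' = −2 < 0, so this is the maximum.
P = 13/2·13/2 = 169/4.

169/4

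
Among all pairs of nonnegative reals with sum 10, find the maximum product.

With x + y = 10, the product is P(x) = x(10 − x).
P'(x) = 10 − 2x = 0 gives x = 5; P'' = −2 < 0, so this is the maximum.
P = 5·5 = 25.

25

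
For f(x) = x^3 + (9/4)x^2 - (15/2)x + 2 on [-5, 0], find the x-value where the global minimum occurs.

-5

Differentiating, f'(x) = 3x^2 + (9/2)x - 15/2; whose only zero in [-5, 0] is x = -5/2.
Evaluating at the critical points and endpoints: f(-5) = -117/4, f(-5/2) = 307/16, f(0) = 2.
The minimum over the interval is -117/4, attained at x = -5.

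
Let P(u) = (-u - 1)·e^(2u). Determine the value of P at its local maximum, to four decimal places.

0.0249

By the product rule, P'(u) = (-2u - 3)·e^(2u). Since e^(2u) > 0, the only critical point is u = -3/2.
P''(-3/2) has the same sign as -2 < 0, so this is a local maximum.
P(-3/2) = (1/2)·e^(-3) ≈ 0.0249.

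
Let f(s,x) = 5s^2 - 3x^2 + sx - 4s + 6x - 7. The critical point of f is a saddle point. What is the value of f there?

∂f/∂s = 10s + x - 4 = 0 and ∂f/∂x = s - 6x + 6 = 0, so (s, x) = (18/61, 64/61).
The Hessian has f_{ss} = 10, f_{xx} = -6, f_{sx} = 1, giving D = -61 < 0, so the point is a saddle point.
f(18/61, 64/61) = -271/61.

-271/61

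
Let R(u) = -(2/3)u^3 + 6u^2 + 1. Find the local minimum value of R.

1

Critical points: R'(u) = -2u^2 + 12u vanishes at u = 0, 6.
Since R''(u) = -4u + 12, we get R''(0) = 12 > 0 ⇒ local minimum; R''(6) = -12 < 0 ⇒ local maximum.
So the local minimum value is R(0) = 1.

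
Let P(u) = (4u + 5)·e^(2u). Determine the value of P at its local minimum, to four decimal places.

By the product rule, P'(u) = (8u + 14)·e^(2u). Since e^(2u) > 0, the only critical point is u = -7/4.
P''(-7/4) has the same sign as 8 > 0, so this is a local minimum.
P(-7/4) = (-2)·e^(-7/2) ≈ -0.0604.

-0.0604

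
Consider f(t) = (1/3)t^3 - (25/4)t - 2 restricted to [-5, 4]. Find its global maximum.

101/12

The derivative is t^2 - 25/4, which vanishes at t = -5/2 and t = 5/2.
Compare values at every candidate in [-5, 4]: f(-5) = -149/12, f(-5/2) = 101/12, f(5/2) = -149/12, f(4) = -17/3.
The maximum over the interval is 101/12, attained at t = -5/2.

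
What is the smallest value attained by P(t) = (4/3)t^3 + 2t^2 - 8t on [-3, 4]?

P'(t) = 4t^2 + 4t - 8, which vanishes at t = -2 and t = 1.
Compare values at every candidate in [-3, 4]: P(-3) = 6, P(-2) = 40/3, P(1) = -14/3, P(4) = 256/3.
So the minimum is P(1) = -14/3.

-14/3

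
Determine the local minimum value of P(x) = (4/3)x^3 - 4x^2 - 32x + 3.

P'(x) = 4x^2 - 8x - 32 = 0 at x = -2, 4.
Since P''(x) = 8x - 8, we get P''(-2) = -24 < 0 ⇒ local maximum; P''(4) = 24 > 0 ⇒ local minimum.
So the local minimum value is P(4) = -311/3.

-311/3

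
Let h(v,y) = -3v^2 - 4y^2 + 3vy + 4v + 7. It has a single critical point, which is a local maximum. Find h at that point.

337/39

∂h/∂v = -6v + 3y + 4 = 0 and ∂h/∂y = 3v - 8y = 0, so (v, y) = (32/39, 4/13).
The Hessian has h_{vv} = -6, h_{yy} = -8, h_{vy} = 3, giving D = 39 > 0 with h_{vv} < 0, so the point is a local maximum.
h(32/39, 4/13) = 337/39.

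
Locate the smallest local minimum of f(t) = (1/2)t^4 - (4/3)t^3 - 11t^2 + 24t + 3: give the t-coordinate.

f'(t) = 2t^3 - 4t^2 - 22t + 24 = 0 at t = -3, 1, 4.
Since f''(t) = 6t^2 - 8t - 22, we get f''(-3) = 56 > 0 ⇒ local minimum; f''(1) = -24 < 0 ⇒ local maximum; f''(4) = 42 > 0 ⇒ local minimum.
The smallest local minimum is f(-3) = -183/2.

-3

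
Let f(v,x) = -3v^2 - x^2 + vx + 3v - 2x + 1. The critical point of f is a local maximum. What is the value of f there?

∂f/∂v = -6v + x + 3 = 0 and ∂f/∂x = v - 2x - 2 = 0, so (v, x) = (4/11, -9/11).
The Hessian has f_{vv} = -6, f_{xx} = -2, f_{vx} = 1, giving D = 11 > 0 with f_{vv} < 0, so the point is a local maximum.
f(4/11, -9/11) = 26/11.

26/11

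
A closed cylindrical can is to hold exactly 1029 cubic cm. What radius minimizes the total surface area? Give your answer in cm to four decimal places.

5.4711

With radius r and height h, πr²h = 1029 so h = 1029/(πr²), and S(r) = 2πr² + 2πrh = 2πr² + 2·1029/r.
S'(r) = 4πr − 2·1029/r² = 0 ⇒ r³ = 1029/(2π), so r ≈ 5.4711 and h = 2r ≈ 10.9423.
S''(r) = 4π + 4·1029/r³ > 0, so this is the minimum; S ≈ 564.2325.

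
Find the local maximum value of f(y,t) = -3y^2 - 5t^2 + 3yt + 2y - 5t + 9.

∂f/∂y = -6y + 3t + 2 = 0 and ∂f/∂t = 3y - 10t - 5 = 0, so (y, t) = (5/51, -8/17).
The Hessian has f_{yy} = -6, f_{tt} = -10, f_{yt} = 3, giving D = 51 > 0 with f_{yy} < 0, so the point is a local maximum.
f(5/51, -8/17) = 524/51.

524/51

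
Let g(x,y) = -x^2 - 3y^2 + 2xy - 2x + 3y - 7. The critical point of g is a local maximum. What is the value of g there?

∂g/∂x = -2x + 2y - 2 = 0 and ∂g/∂y = 2x - 6y + 3 = 0, so (x, y) = (-3/4, 1/4).
The Hessian has g_{xx} = -2, g_{yy} = -6, g_{xy} = 2, giving D = 8 > 0 with g_{xx} < 0, so the point is a local maximum.
g(-3/4, 1/4) = -47/8.

-47/8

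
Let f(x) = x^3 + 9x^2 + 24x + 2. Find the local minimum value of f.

-18

f'(x) = 3x^2 + 18x + 24. Setting f'(x) = 0 gives x ∈ {-4, -2}.
Since f''(x) = 6x + 18, we get f''(-4) = -6 < 0 ⇒ local maximum; f''(-2) = 6 > 0 ⇒ local minimum.
The local minimum is f(-2) = -18.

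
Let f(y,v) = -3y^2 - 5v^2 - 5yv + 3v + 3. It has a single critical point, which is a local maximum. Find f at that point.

132/35

∂f/∂y = -6y - 5v = 0 and ∂f/∂v = -5y - 10v + 3 = 0, so (y, v) = (-3/7, 18/35).
The Hessian has f_{yy} = -6, f_{vv} = -10, f_{yv} = -5, giving D = 35 > 0 with f_{yy} < 0, so the point is a local maximum.
f(-3/7, 18/35) = 132/35.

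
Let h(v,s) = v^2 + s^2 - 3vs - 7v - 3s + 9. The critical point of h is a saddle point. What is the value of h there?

166/5

∂h/∂v = 2v - 3s - 7 = 0 and ∂h/∂s = -3v + 2s - 3 = 0, so (v, s) = (-23/5, -27/5).
The Hessian has h_{vv} = 2, h_{ss} = 2, h_{vs} = -3, giving D = -5 < 0, so the point is a saddle point.
h(-23/5, -27/5) = 166/5.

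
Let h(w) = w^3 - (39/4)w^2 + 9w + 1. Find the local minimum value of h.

-80

Critical points: h'(w) = 3w^2 - (39/2)w + 9 vanishes at w = 1/2, 6.
Second-derivative test with h''(w) = 6w - 39/2: h''(1/2) = -33/2 < 0 ⇒ local maximum; h''(6) = 33/2 > 0 ⇒ local minimum.
Thus h has its local minimum at w = 6, with value -80.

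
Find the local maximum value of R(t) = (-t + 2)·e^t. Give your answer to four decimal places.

2.7183

Differentiating with the product rule gives R'(t) = (-t + 1)·e^t. Since e^t > 0, the only critical point is t = 1.
R''(1) has the same sign as -1 < 0, so this is a local maximum.
R(1) = (1)·e^(1) ≈ 2.7183.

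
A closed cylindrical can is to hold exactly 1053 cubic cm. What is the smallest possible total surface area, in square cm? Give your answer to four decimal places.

With radius r and height h, πr²h = 1053 so h = 1053/(πr²), and S(r) = 2πr² + 2πrh = 2πr² + 2·1053/r.
S'(r) = 4πr − 2·1053/r² = 0 ⇒ r³ = 1053/(2π), so r ≈ 5.5134 and h = 2r ≈ 11.0267.
S''(r) = 4π + 4·1053/r³ > 0, so this is the minimum; S ≈ 572.9721.

572.9721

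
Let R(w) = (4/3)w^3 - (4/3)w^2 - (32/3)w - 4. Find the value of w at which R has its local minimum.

R'(w) = 4w^2 - (8/3)w - 32/3. Setting R'(w) = 0 gives w ∈ {-4/3, 2}.
R''(w) = 8w - 8/3. R''(-4/3) = -40/3 < 0 ⇒ local maximum; R''(2) = 40/3 > 0 ⇒ local minimum.
So the local minimum value is R(2) = -20.

2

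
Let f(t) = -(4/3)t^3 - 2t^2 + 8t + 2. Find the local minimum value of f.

-34/3

f'(t) = -4t^2 - 4t + 8 = 0 at t = -2, 1.
Since f''(t) = -8t - 4, we get f''(-2) = 12 > 0 ⇒ local minimum; f''(1) = -12 < 0 ⇒ local maximum.
Thus f has its local minimum at t = -2, with value -34/3.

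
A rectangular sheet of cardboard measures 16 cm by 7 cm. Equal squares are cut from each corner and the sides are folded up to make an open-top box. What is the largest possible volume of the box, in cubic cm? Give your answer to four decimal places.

With cut size x, the volume is V(x) = x(16 − 2x)(7 − 2x) for 0 < x < 3.5.
V'(x) = 12x^2 − 92x + 112. Setting V'(x) = 0 gives x ≈ 1.5179 (the root in (0, 3.5)).
V''(x) = 24x − 92 is negative there, so this is the maximum; V ≈ 78.0090.

78.0090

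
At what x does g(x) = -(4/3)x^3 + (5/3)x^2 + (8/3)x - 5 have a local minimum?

-1/2

g'(x) = -4x^2 + (10/3)x + 8/3. Setting g'(x) = 0 gives x ∈ {-1/2, 4/3}.
Second-derivative test with g''(x) = -8x + 10/3: g''(-1/2) = 22/3 > 0 ⇒ local minimum; g''(4/3) = -22/3 < 0 ⇒ local maximum.
So the local minimum value is g(-1/2) = -23/4.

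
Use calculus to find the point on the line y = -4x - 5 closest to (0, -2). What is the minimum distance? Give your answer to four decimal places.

Minimize D(x)^2 = (x + 0)^2 + (-4x - 3)^2.
d/dx[D^2] = 2(x + 0) + 2·(-4)·(-4x - 3) = 0 ⇒ x = -12/17.
Then y = -37/17 and the distance is √(9/17) ≈ 0.7276.

0.7276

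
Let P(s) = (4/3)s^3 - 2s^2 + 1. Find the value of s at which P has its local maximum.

P'(s) = 4s^2 - 4s. Setting P'(s) = 0 gives s ∈ {0, 1}.
Since P''(s) = 8s - 4, we get P''(0) = -4 < 0 ⇒ local maximum; P''(1) = 4 > 0 ⇒ local minimum.
So the local maximum value is P(0) = 1.

0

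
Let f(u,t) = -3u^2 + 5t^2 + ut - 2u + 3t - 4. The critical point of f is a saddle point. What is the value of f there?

∂f/∂u = -6u + t - 2 = 0 and ∂f/∂t = u + 10t + 3 = 0, so (u, t) = (-23/61, -16/61).
The Hessian has f_{uu} = -6, f_{tt} = 10, f_{ut} = 1, giving D = -61 < 0, so the point is a saddle point.
f(-23/61, -16/61) = -245/61.

-245/61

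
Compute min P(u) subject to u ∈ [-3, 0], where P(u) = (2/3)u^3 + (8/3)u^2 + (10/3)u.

-4

The derivative is 2u^2 + (16/3)u + 10/3, which vanishes at u = -5/3 and u = -1.
Evaluating at the critical points and endpoints: P(-3) = -4,  P(-5/3) = -100/81,  P(-1) = -4/3,  P(0) = 0.
The minimum over the interval is -4, attained at u = -3.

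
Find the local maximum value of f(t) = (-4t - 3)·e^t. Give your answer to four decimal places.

Differentiating with the product rule gives f'(t) = (-4t - 7)·e^t. Since e^t > 0, the only critical point is t = -7/4.
f''(-7/4) has the same sign as -4 < 0, so this is a local maximum.
f(-7/4) = (4)·e^(-7/4) ≈ 0.6951.

0.6951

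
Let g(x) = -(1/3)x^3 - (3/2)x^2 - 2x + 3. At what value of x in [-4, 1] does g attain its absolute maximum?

The derivative is -x^2 - 3x - 2, which vanishes at x = -2 and x = -1.
Compare values at every candidate in [-4, 1]: g(-4) = 25/3,  g(-2) = 11/3,  g(-1) = 23/6,  g(1) = -5/6.
So the maximum is g(-4) = 25/3.

-4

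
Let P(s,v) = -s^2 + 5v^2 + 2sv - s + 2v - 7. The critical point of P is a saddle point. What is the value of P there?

∂P/∂s = -2s + 2v - 1 = 0 and ∂P/∂v = 2s + 10v + 2 = 0, so (s, v) = (-7/12, -1/12).
The Hessian has P_{ss} = -2, P_{vv} = 10, P_{sv} = 2, giving D = -24 < 0, so the point is a saddle point.
P(-7/12, -1/12) = -163/24.

-163/24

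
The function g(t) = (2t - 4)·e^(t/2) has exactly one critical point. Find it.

By the product rule, g'(t) = (t)·e^(t/2). Since e^(t/2) > 0, the only critical point is t = 0.
g''(0) has the same sign as 1 > 0, so this is a local minimum.
g(0) = (-4)·e^(0) ≈ -4.0000.

0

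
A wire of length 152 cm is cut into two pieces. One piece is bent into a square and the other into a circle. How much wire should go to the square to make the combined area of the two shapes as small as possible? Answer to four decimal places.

Let x be the length used for the square. Square side x/4; circle radius (152−x)/(2π).
A(x) = (x/4)² + π·((152−x)/(2π))² = x²/16 + (152−x)²/(4π) for 0 ≤ x ≤ 152. A'(x) = x/8 − (152−x)/(2π) = 0 gives x = 4·152/(π+4) ≈ 85.1351.
A'' = 1/8 + 1/(2π) > 0, so this gives the minimum combined area; x ≈ 85.1351 cm to the square.

85.1351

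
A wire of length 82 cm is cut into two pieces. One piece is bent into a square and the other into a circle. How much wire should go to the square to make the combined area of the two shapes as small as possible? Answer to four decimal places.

45.9281

Let x be the length used for the square. Square side x/4; circle radius (82−x)/(2π).
A(x) = (x/4)² + π·((82−x)/(2π))² = x²/16 + (82−x)²/(4π) for 0 ≤ x ≤ 82. A'(x) = x/8 − (82−x)/(2π) = 0 gives x = 4·82/(π+4) ≈ 45.9281.
A'' = 1/8 + 1/(2π) > 0, so this gives the minimum combined area; x ≈ 45.9281 cm to the square.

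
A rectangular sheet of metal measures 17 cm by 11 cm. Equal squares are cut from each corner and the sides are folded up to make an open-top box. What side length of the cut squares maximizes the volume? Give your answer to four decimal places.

With cut size x, the volume is V(x) = x(17 − 2x)(11 − 2x) for 0 < x < 5.5.
V'(x) = 12x^2 − 112x + 187. Setting V'(x) = 0 gives x ≈ 2.1778 (the root in (0, 5.5)).
V''(x) = 24x − 112 is negative there, so this is the maximum; V ≈ 182.9667.

2.1778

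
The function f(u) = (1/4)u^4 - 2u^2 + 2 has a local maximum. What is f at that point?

2

f'(u) = u^3 - 4u. Setting f'(u) = 0 gives u ∈ {-2, 0, 2}.
f''(u) = 3u^2 - 4. f''(-2) = 8 > 0 ⇒ local minimum; f''(0) = -4 < 0 ⇒ local maximum; f''(2) = 8 > 0 ⇒ local minimum.
Thus f has its local maximum at u = 0, with value 2.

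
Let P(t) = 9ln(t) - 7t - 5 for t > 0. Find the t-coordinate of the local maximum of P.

P'(t) = 9/t − 7 = 0 gives t = 9/7.
P''(t) = -9/t², which is negative for t > 0, so this is a local maximum.
P(9/7) = 9·ln(9/7) - 9 - 5 ≈ -11.7382.

9/7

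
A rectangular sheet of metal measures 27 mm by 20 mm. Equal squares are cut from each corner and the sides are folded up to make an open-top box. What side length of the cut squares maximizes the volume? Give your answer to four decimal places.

3.7884

With cut size x, the volume is V(x) = x(27 − 2x)(20 − 2x) for 0 < x < 10.
V'(x) = 12x^2 − 188x + 540. Setting V'(x) = 0 gives x ≈ 3.7884 (the root in (0, 10)).
V''(x) = 24x − 188 is negative there, so this is the maximum; V ≈ 914.1345.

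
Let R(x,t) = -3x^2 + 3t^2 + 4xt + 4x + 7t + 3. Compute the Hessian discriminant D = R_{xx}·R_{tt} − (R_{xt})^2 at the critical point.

-52

∂R/∂x = -6x + 4t + 4 = 0 and ∂R/∂t = 4x + 6t + 7 = 0, so (x, t) = (-1/13, -29/26).
The Hessian has R_{xx} = -6, R_{tt} = 6, R_{xt} = 4, giving D = -52 < 0, so the point is a saddle point.
D = (-6)·(6) − (4)^2 = -52.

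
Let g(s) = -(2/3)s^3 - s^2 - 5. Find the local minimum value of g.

-16/3

g'(s) = -2s^2 - 2s. Setting g'(s) = 0 gives s ∈ {-1, 0}.
g''(s) = -4s - 2. g''(-1) = 2 > 0 ⇒ local minimum; g''(0) = -2 < 0 ⇒ local maximum.
So the local minimum value is g(-1) = -16/3.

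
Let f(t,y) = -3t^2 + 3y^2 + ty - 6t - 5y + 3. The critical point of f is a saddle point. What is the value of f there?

114/37

∂f/∂t = -6t + y - 6 = 0 and ∂f/∂y = t + 6y - 5 = 0, so (t, y) = (-31/37, 36/37).
The Hessian has f_{tt} = -6, f_{yy} = 6, f_{ty} = 1, giving D = -37 < 0, so the point is a saddle point.
f(-31/37, 36/37) = 114/37.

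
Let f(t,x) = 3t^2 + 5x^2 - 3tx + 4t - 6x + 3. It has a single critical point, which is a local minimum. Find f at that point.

37/51

∂f/∂t = 6t - 3x + 4 = 0 and ∂f/∂x = -3t + 10x - 6 = 0, so (t, x) = (-22/51, 8/17).
The Hessian has f_{tt} = 6, f_{xx} = 10, f_{tx} = -3, giving D = 51 > 0 with f_{tt} > 0, so the point is a local minimum.
f(-22/51, 8/17) = 37/51.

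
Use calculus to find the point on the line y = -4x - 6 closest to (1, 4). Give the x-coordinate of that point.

Minimize D(x)^2 = (x - 1)^2 + (-4x - 10)^2.
d/dx[D^2] = 2(x - 1) + 2·(-4)·(-4x - 10) = 0 ⇒ x = -39/17.
Then y = 54/17 and the distance is √(196/17) ≈ 3.3955.

-39/17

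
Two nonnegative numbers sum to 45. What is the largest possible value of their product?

2025/4

With x + y = 45, the product is P(x) = x(45 − x).
P'(x) = 45 − 2x = 0 gives x = 45/2; P'' = −2 < 0, so this is the maximum.
P = 45/2·45/2 = 2025/4.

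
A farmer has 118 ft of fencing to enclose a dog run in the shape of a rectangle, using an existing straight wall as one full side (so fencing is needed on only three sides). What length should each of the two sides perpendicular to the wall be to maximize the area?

59/2

Let the sides perpendicular to the wall have length x and the parallel side y, so 2x + y = 118 and the area is A = xy = x(118 − 2x).
A'(x) = 118 − 4x = 0 gives x = 59/2, and A''(x) = −4 < 0 confirms a maximum.
Then y = 118 − 2·59/2 = 59 and A = 3481/2.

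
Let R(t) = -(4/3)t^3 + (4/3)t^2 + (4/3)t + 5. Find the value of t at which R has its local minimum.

Critical points: R'(t) = -4t^2 + (8/3)t + 4/3 vanishes at t = -1/3, 1.
Second-derivative test with R''(t) = -8t + 8/3: R''(-1/3) = 16/3 > 0 ⇒ local minimum; R''(1) = -16/3 < 0 ⇒ local maximum.
So the local minimum value is R(-1/3) = 385/81.

-1/3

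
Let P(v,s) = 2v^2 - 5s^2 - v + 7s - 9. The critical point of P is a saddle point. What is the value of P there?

∂P/∂v = 4v - 1 = 0 and ∂P/∂s = -10s + 7 = 0, so (v, s) = (1/4, 7/10).
The Hessian has P_{vv} = 4, P_{ss} = -10, P_{vs} = 0, giving D = -40 < 0, so the point is a saddle point.
P(1/4, 7/10) = -267/40.

-267/40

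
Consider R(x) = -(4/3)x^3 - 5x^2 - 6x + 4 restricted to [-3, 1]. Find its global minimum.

Differentiating, R'(x) = -4x^2 - 10x - 6; which vanishes at x = -3/2 and x = -1.
Evaluating at the critical points and endpoints: R(-3) = 13, R(-3/2) = 25/4, R(-1) = 19/3, R(1) = -25/3.
The minimum over the interval is -25/3, attained at x = 1.

-25/3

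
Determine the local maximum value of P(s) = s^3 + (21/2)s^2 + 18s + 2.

56

Critical points: P'(s) = 3s^2 + 21s + 18 vanishes at s = -6, -1.
Second-derivative test with P''(s) = 6s + 21: P''(-6) = -15 < 0 ⇒ local maximum; P''(-1) = 15 > 0 ⇒ local minimum.
Thus P has its local maximum at s = -6, with value 56.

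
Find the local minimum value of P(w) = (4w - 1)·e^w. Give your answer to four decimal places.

P'(w) = 4·e^w + (4w - 1)·1·e^w = (4w + 3)·e^w. Since e^w > 0, the only critical point is w = -3/4.
P''(-3/4) has the same sign as 4 > 0, so this is a local minimum.
P(-3/4) = (-4)·e^(-3/4) ≈ -1.8895.

-1.8895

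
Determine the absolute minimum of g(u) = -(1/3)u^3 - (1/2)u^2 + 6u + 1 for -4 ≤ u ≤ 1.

Differentiating, g'(u) = -u^2 - u + 6; whose only zero in [-4, 1] is u = -3.
Candidates: g(-4) = -29/3; g(-3) = -25/2; g(1) = 37/6.
So the minimum is g(-3) = -25/2.

-25/2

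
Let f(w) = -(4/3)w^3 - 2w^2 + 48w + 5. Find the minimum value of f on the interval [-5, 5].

-401/3

The derivative is -4w^2 - 4w + 48, which vanishes at w = -4 and w = 3.
Evaluating at the critical points and endpoints: f(-5) = -355/3; f(-4) = -401/3; f(3) = 95; f(5) = 85/3.
The minimum over the interval is -401/3, attained at w = -4.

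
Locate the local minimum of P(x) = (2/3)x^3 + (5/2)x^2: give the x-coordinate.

0

P'(x) = 2x^2 + 5x. Setting P'(x) = 0 gives x ∈ {-5/2, 0}.
Second-derivative test with P''(x) = 4x + 5: P''(-5/2) = -5 < 0 ⇒ local maximum; P''(0) = 5 > 0 ⇒ local minimum.
So the local minimum value is P(0) = 0.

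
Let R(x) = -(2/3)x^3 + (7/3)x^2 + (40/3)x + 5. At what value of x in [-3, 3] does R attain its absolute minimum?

-5/3

Differentiating, R'(x) = -2x^2 + (14/3)x + 40/3; whose only zero in [-3, 3] is x = -5/3.
Candidates: R(-3) = 4,  R(-5/3) = -620/81,  R(3) = 48.
So the minimum is R(-5/3) = -620/81.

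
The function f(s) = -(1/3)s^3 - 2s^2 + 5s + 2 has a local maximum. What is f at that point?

14/3

f'(s) = -s^2 - 4s + 5. Setting f'(s) = 0 gives s ∈ {-5, 1}.
f''(s) = -2s - 4. f''(-5) = 6 > 0 ⇒ local minimum; f''(1) = -6 < 0 ⇒ local maximum.
So the local maximum value is f(1) = 14/3.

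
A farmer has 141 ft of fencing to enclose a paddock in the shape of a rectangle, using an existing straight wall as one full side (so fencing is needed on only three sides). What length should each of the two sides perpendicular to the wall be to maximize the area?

Let the sides perpendicular to the wall have length x and the parallel side y, so 2x + y = 141 and the area is A = xy = x(141 − 2x).
A'(x) = 141 − 4x = 0 gives x = 141/4, and A''(x) = −4 < 0 confirms a maximum.
Then y = 141 − 2·141/4 = 141/2 and A = 19881/8.

141/4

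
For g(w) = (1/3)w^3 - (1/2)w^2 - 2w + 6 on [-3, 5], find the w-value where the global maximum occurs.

5

g'(w) = w^2 - w - 2, which vanishes at w = -1 and w = 2.
Compare values at every candidate in [-3, 5]: g(-3) = -3/2, g(-1) = 43/6, g(2) = 8/3, g(5) = 151/6.
Hence the absolute maximum is 151/6 at w = 5.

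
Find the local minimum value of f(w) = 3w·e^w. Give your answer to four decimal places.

By the product rule, f'(w) = (3w + 3)·e^w. Since e^w > 0, the only critical point is w = -1.
f''(-1) has the same sign as 3 > 0, so this is a local minimum.
f(-1) = (-3)·e^(-1) ≈ -1.1036.

-1.1036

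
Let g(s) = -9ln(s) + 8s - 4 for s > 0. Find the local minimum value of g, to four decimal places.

g'(s) = -9/s + 8 = 0 gives s = 9/8.
g''(s) = 9/s², which is positive for s > 0, so this is a local minimum.
g(9/8) = -9·ln(9/8) + 9 - 4 ≈ 3.9400.

3.9400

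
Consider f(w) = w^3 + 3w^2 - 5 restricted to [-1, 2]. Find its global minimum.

-5

f'(w) = 3w^2 + 6w, whose only zero in [-1, 2] is w = 0.
Evaluating at the critical points and endpoints: f(-1) = -3,  f(0) = -5,  f(2) = 15.
Hence the absolute minimum is -5 at w = 0.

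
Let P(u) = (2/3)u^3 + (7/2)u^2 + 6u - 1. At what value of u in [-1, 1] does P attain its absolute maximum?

The derivative is 2u^2 + 7u + 6, which has no zeros in [-1, 1].
Evaluating at the critical points and endpoints: P(-1) = -25/6, P(1) = 55/6.
The maximum over the interval is 55/6, attained at u = 1.

1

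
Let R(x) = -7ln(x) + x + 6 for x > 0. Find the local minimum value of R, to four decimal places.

R'(x) = -7/x + 1 = 0 gives x = 7.
R''(x) = 7/x², which is positive for x > 0, so this is a local minimum.
R(7) = -7·ln(7) + 7 + 6 ≈ -0.6214.

-0.6214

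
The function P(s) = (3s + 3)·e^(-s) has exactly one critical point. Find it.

0

By the product rule, P'(s) = (-3s)·e^(-s). Since e^(-s) > 0, the only critical point is s = 0.
P''(0) has the same sign as -3 < 0, so this is a local maximum.
P(0) = (3)·e^(0) ≈ 3.0000.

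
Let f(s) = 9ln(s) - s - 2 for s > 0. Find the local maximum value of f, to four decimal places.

f'(s) = 9/s − 1 = 0 gives s = 9.
f''(s) = -9/s², which is negative for s > 0, so this is a local maximum.
f(9) = 9·ln(9) - 9 - 2 ≈ 8.7750.

8.7750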